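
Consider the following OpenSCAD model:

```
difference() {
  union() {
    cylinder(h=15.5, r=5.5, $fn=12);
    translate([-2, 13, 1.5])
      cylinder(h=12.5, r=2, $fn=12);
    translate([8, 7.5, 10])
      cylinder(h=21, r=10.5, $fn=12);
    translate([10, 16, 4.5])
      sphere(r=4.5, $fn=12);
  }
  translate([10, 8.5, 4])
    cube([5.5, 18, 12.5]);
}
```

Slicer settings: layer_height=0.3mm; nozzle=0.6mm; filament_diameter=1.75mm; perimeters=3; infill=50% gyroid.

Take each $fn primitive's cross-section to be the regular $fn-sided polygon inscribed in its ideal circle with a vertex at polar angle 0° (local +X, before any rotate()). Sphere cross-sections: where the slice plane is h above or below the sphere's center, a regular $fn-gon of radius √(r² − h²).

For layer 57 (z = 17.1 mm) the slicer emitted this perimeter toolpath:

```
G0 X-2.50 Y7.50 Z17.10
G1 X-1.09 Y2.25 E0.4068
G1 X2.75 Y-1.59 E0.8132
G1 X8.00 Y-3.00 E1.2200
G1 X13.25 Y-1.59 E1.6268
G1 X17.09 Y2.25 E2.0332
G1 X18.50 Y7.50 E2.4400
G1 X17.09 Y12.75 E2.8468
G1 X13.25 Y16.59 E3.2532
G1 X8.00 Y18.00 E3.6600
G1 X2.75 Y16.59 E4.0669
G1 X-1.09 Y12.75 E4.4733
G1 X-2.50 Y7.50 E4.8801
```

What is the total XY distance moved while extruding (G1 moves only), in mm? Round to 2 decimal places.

Sum the Euclidean lengths of each G1 segment: total = 65.21 mm.

65.21 mm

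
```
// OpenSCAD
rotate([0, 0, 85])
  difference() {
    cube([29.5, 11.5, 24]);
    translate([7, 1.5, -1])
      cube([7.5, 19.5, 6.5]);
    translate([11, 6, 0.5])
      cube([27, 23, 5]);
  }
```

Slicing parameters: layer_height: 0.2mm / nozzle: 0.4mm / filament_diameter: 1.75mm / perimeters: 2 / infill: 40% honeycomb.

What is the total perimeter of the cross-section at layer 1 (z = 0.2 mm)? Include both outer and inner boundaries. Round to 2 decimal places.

At z = 0.2 mm: the 29.5×11.5 cube contributes its full rectangle (perimeter 82.00 mm); the 7.5×19.5 cube at (7, 1.5) contributes its full rectangle (perimeter 54.00 mm); the cube at (11, 6) is not intersected at this z (z outside [0.5, 5.5]); Taking the first minus the rest: starting from the 29.5×11.5 cube, the 7.5×19.5 cube at (7, 1.5) partially overlaps it — only the 75.00 mm² overlap (of its 146.25 mm²) is removed, clipping the outline — boundary = 102.00 mm; (rotated 85° about Z; rotation is an isometry so areas/perimeters/island counts are preserved). Overall, the cross-section is a single solid region. Total boundary length (outer) = 102.00 mm.

102.00 mm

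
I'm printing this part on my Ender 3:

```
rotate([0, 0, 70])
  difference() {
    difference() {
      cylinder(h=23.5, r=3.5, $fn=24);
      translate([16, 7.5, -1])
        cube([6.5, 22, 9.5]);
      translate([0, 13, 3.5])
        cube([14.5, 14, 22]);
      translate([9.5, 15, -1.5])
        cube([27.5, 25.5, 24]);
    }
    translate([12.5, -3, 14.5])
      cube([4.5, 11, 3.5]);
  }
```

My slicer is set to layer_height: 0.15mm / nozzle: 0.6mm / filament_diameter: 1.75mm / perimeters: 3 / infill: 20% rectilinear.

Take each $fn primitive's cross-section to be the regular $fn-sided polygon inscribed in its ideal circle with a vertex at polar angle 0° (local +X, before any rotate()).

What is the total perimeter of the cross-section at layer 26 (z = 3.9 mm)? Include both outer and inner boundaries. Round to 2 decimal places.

21.93 mm

At z = 3.9 mm: the r=3.5 cylinder contributes a regular 24-gon of circumradius 3.5 (perimeter = 2·24·3.500·sin(180°/24) = 21.93 mm); the 6.5×22 cube at (16, 7.5) contributes its full rectangle (perimeter 57.00 mm); the cube at (0, 13) is present — its section is the full 14.5×14 rectangle (perimeter 57.00 mm); the cube at (9.5, 15) is present — its section is the full 27.5×25.5 rectangle (perimeter 106.00 mm); Taking the first minus the rest: starting from the r=3.5 cylinder, the 6.5×22 cube at (16, 7.5) misses the remaining region (no effect); the 14.5×14 cube at (0, 13) misses the remaining region (no effect); the 27.5×25.5 cube at (9.5, 15) misses the remaining region (no effect) — boundary = 21.93 mm; the cube at (12.5, -3) is absent (z outside [14.5, 18]); After the difference (first − rest): none of the subtracted shapes is present at this height, so that combined region is unchanged — boundary = 21.93 mm; (rotated 70° about Z; rotation is an isometry so areas/perimeters/island counts are preserved). Overall, the cross-section is a single solid region. Total boundary length (outer) = 21.93 mm.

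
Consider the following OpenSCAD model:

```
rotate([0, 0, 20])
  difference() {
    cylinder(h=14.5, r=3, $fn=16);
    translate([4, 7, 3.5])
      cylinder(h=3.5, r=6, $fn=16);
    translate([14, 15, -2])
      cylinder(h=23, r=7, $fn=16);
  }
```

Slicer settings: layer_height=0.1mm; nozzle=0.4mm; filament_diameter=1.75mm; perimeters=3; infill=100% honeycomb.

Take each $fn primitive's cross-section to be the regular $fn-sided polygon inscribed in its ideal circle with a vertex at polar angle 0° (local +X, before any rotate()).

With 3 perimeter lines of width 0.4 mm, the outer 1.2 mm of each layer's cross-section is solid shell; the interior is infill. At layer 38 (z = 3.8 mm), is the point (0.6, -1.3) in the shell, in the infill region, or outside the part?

At z = 3.8 mm: the r=3 cylinder gives a regular 16-gon of circumradius 3 (constant along its height); the r=6 cylinder at (4, 7) contributes a regular 16-gon of circumradius 6; the r=7 cylinder at (14, 15) gives a regular 16-gon of circumradius 7 (constant along its height); After the difference (first − rest): starting from the r=3 cylinder, the r=6 cylinder at (4, 7) partially overlaps it — only the 1.95 mm² overlap (of its 110.21 mm²) is removed, clipping the outline; the r=7 cylinder at (14, 15) misses the remaining region (no effect) — 1 connected region; (whole slice rotated 20° about Z — lengths, areas and connectivity unchanged). Overall, the cross-section is a single solid region. Undo the 20° rotation: the query point maps to (0.119, -1.427) in the un-rotated model frame. The nearest boundary edge runs (1.15, -2.77)→(-0.00, -3.00); distance from the point to it = 1.52 mm. The point is inside the cross-section and 1.52 mm from the nearest boundary — more than the 1.2 mm shell width (3 × 0.4), so it's in the infill interior.

infill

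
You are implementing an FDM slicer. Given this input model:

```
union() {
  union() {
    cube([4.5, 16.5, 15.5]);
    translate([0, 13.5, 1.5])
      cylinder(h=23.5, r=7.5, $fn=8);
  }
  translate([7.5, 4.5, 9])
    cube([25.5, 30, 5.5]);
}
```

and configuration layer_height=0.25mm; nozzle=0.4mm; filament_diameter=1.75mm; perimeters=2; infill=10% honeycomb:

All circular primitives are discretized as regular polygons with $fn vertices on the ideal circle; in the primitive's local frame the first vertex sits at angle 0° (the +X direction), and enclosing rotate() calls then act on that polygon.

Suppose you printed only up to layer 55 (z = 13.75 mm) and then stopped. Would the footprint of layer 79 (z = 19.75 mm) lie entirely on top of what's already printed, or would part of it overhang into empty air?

entirely on top

Compare the two slices. At z = 13.75: the cube is present — its section is the full 4.5×16.5 rectangle (area 74.25 mm²); the r=7.5 cylinder at (0, 13.5) contributes a regular 8-gon of circumradius 7.5 (area = (8/2)·7.500²·sin(360°/8) = 159.10 mm²); Combining (union): the regions partially overlap — summed areas 233.35 mm² minus the doubly-counted overlap 43.06 mm² gives 190.29 mm² — area = 190.29 mm²; the cube at (7.5, 4.5) is present — its section is the full 25.5×30 rectangle (area 765.00 mm²); Taking the union: the 2 present regions are separate (no shared area or edge), so areas and boundary lengths simply add and each stays a separate island — area = 955.29 mm². At z = 19.75: the cube is absent (z outside [0, 15.5]); the cylinder at (0, 13.5): section is a regular 8-gon, circumradius r=7.5 (area = (8/2)·7.500²·sin(360°/8) = 159.10 mm²); Combining (union): only the r=7.5 cylinder at (0, 13.5) is present, so the union is just that shape — area = 159.10 mm²; the cube at (7.5, 4.5) is absent (z outside [9, 14.5]); Merging all regions: only that combined region is present, so the union is just that shape — area = 159.10 mm². Checking containment: the cross-section at z = 19.75 is a subset of the cross-section at z = 13.75.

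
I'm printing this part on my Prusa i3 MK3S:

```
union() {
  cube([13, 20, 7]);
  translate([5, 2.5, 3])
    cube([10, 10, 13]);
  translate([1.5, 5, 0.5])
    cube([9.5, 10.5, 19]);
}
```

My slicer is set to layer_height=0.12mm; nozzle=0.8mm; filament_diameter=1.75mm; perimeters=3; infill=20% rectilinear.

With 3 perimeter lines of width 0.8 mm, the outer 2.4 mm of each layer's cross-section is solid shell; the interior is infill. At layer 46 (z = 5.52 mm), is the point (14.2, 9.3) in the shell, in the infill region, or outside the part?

At z = 5.52 mm: the cube is present — its section is the full 13×20 rectangle; the 10×10 cube at (5, 2.5) contributes its full rectangle; the cube at (1.5, 5) is present — its section is the full 9.5×10.5 rectangle; Combining (union): the regions partially overlap (shared area 179.75 mm²), so overlapping operands fuse into one piece — 1 connected region. Overall, the cross-section is a single solid region. The nearest boundary edge runs (15.00, 12.50)→(15.00, 2.50); distance from the point to it = 0.80 mm. The point is inside the cross-section, 0.80 mm from the nearest boundary — within the 2.4 mm shell band (3 × 0.8).

shell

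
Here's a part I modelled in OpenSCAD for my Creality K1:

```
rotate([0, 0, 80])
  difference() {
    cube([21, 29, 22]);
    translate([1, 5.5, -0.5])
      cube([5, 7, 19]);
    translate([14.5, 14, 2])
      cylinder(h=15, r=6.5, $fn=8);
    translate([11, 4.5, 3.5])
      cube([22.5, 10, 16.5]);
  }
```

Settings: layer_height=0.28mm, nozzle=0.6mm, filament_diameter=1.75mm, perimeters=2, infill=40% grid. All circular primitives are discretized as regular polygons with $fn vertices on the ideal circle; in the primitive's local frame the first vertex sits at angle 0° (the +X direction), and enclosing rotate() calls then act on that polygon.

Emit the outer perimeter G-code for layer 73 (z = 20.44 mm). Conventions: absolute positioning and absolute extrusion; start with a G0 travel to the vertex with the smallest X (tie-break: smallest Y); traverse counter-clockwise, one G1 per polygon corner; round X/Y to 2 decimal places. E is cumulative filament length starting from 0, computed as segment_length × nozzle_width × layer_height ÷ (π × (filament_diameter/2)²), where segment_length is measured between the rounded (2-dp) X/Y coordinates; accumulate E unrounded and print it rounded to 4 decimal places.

G0 X-28.56 Y5.04 Z20.44
G1 X0.00 Y0.00 E2.0256
G1 X3.65 Y20.68 E3.4924
G1 X-24.91 Y25.72 E5.5180
G1 X-28.56 Y5.04 E6.9848

At z = 20.44 mm: the cube is present — its section is the full 21×29 rectangle; the cube at (1, 5.5) is not intersected at this z (z outside [-0.5, 18.5]); the cylinder at (14.5, 14) does not reach this height (z outside [2, 17]); the cube at (11, 4.5) is not intersected at this z (z outside [3.5, 20]); After the difference (first − rest): none of the subtracted shapes is present at this height, so the 21×29 cube is unchanged — 1 connected region; (rotated 80° about Z; rotation is an isometry so areas/perimeters/island counts are preserved). The outline is a single polygon with 4 vertices. Extrusion per mm of travel: 0.6 × 0.28 / (π × 0.875²) = 0.069846. Accumulating E over each segment gives final E = 6.9848.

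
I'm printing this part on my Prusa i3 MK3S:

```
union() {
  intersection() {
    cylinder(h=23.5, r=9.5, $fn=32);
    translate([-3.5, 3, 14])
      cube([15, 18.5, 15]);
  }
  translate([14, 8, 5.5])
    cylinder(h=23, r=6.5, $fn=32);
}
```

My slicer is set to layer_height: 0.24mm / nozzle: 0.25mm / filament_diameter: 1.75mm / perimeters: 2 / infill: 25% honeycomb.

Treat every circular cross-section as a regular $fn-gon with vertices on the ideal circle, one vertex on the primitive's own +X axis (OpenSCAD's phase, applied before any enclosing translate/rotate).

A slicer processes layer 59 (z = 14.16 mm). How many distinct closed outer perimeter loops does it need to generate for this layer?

2

At z = 14.16 mm: the r=9.5 cylinder contributes a regular 32-gon of circumradius 9.5; the cube at (-3.5, 3) is present — its section is the full 15×18.5 rectangle; Taking the intersection: the 15×18.5 cube at (-3.5, 3) partially overlaps the r=9.5 cylinder; clipping to the common part keeps 64.37 mm² — 1 connected region; the r=6.5 cylinder at (14, 8) contributes a regular 32-gon of circumradius 6.5; Merging all regions: the 2 present regions are separate (no shared area or edge), so areas and boundary lengths simply add and each stays a separate island — 2 connected regions. The result has 2 disconnected regions.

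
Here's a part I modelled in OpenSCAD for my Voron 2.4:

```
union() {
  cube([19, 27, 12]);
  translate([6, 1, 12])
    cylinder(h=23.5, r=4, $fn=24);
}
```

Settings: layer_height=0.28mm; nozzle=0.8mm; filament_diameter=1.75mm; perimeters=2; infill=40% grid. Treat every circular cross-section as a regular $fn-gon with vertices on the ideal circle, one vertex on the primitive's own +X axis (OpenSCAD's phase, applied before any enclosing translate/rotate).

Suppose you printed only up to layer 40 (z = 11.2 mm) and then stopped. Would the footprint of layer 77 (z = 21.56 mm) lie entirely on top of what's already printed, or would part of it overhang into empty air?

part overhangs

Compare the two slices. At z = 11.2: the 19×27 cube contributes its full rectangle (area 513.00 mm²); the cylinder at (6, 1) is absent (z outside [12, 35.5]); Merging all regions: only the 19×27 cube is present, so the union is just that shape — area = 513.00 mm². At z = 21.56: the cube is not intersected at this z (z outside [0, 12]); the cylinder at (6, 1): section is a regular 24-gon, circumradius r=4 (area = (24/2)·4.000²·sin(360°/24) = 49.69 mm²); Merging all regions: only the r=4 cylinder at (6, 1) is present, so the union is just that shape — area = 49.69 mm². Checking containment: at z = 21.56 the cross-section extends beyond the z = 11.2 cross-section by about 16.98 mm².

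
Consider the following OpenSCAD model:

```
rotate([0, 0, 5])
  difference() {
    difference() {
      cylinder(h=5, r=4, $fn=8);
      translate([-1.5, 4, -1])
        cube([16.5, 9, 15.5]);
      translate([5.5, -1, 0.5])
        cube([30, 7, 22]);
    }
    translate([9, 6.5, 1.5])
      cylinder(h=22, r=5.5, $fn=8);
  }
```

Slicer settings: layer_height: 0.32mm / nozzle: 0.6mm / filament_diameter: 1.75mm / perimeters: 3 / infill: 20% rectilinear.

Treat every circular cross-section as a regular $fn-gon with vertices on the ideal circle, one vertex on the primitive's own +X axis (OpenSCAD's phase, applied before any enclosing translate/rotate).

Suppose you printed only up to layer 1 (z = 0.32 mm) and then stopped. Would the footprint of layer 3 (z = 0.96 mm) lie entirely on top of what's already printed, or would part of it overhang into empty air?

Compare the two slices. At z = 0.32: the r=4 cylinder gives a regular 8-gon of circumradius 4 (constant along its height) (area = (8/2)·4.000²·sin(360°/8) = 45.25 mm²); the cube at (-1.5, 4) (footprint 16.5×9) is included at this height (area 148.50 mm²); the cube at (5.5, -1) is absent (z outside [0.5, 22.5]); Taking the first minus the rest: starting from the r=4 cylinder (45.25 mm²), the 16.5×9 cube at (-1.5, 4) misses the remaining region (no effect) — area = 45.25 mm²; the cylinder at (9, 6.5) does not reach this height (z outside [1.5, 23.5]); After the difference (first − rest): none of the subtracted shapes is present at this height, so the result so far is unchanged — area = 45.25 mm²; (whole slice rotated 5° about Z — lengths, areas and connectivity unchanged). At z = 0.96: the r=4 cylinder gives a regular 8-gon of circumradius 4 (constant along its height) (area = (8/2)·4.000²·sin(360°/8) = 45.25 mm²); the 16.5×9 cube at (-1.5, 4) contributes its full rectangle (area 148.50 mm²); the cube at (5.5, -1) (footprint 30×7) is included at this height (area 210.00 mm²); After the difference (first − rest): starting from the r=4 cylinder (45.25 mm²), the 16.5×9 cube at (-1.5, 4) misses the remaining region (no effect); the 30×7 cube at (5.5, -1) misses the remaining region (no effect) — area = 45.25 mm²; the cylinder at (9, 6.5) is not intersected at this z (z outside [1.5, 23.5]); After the difference (first − rest): none of the subtracted shapes is present at this height, so that combined region is unchanged — area = 45.25 mm²; (whole slice rotated 5° about Z — lengths, areas and connectivity unchanged). Checking containment: the cross-section at z = 0.96 is a subset of the cross-section at z = 0.32.

entirely on top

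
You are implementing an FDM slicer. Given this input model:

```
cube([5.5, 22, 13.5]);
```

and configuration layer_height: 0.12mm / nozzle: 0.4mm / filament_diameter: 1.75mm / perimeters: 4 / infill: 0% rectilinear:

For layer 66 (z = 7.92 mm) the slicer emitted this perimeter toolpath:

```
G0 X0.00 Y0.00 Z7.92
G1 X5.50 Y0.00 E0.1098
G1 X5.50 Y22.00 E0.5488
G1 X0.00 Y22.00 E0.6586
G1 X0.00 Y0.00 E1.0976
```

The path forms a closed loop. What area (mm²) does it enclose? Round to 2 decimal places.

Apply the shoelace formula to the sequence of (X, Y) vertices; enclosed area = 121.00 mm².

121.00 mm²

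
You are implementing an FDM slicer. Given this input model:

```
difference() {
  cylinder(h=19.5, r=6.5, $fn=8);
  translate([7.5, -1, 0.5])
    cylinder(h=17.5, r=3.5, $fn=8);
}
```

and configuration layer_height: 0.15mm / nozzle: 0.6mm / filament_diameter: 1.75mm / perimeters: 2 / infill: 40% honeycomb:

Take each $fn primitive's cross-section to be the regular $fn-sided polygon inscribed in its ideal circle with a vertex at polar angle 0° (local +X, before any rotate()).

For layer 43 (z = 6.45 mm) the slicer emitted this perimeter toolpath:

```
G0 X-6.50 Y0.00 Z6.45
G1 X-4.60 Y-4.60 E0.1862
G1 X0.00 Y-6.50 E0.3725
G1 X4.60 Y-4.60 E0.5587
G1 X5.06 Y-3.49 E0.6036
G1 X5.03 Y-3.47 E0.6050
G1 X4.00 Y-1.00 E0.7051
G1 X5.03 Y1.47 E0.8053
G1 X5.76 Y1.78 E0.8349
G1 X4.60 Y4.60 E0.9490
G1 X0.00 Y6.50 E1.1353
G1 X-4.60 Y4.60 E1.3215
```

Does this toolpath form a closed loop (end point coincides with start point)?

Start point (G0): (-6.50, 0.00). End point (last G1): the path does not return to the start — open.

no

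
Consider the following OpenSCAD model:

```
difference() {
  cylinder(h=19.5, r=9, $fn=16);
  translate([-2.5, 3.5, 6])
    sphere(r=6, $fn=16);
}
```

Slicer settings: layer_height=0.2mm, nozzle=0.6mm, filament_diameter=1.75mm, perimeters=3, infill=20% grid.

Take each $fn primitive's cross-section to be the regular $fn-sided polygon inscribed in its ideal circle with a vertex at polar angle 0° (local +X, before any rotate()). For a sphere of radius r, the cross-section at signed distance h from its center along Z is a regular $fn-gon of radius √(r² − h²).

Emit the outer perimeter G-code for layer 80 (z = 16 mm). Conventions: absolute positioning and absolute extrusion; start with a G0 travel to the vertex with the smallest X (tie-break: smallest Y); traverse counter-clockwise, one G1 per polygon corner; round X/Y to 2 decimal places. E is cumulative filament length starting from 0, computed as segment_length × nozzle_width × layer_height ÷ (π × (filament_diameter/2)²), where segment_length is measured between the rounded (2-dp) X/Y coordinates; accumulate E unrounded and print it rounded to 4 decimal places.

G0 X-9.00 Y0.00 Z16.00
G1 X-8.31 Y-3.44 E0.1750
G1 X-6.36 Y-6.36 E0.3502
G1 X-3.44 Y-8.31 E0.5254
G1 X0.00 Y-9.00 E0.7004
G1 X3.44 Y-8.31 E0.8755
G1 X6.36 Y-6.36 E1.0507
G1 X8.31 Y-3.44 E1.2258
G1 X9.00 Y0.00 E1.4009
G1 X8.31 Y3.44 E1.5759
G1 X6.36 Y6.36 E1.7511
G1 X3.44 Y8.31 E1.9263
G1 X0.00 Y9.00 E2.1013
G1 X-3.44 Y8.31 E2.2763
G1 X-6.36 Y6.36 E2.4515
G1 X-8.31 Y3.44 E2.6267
G1 X-9.00 Y0.00 E2.8017

At z = 16 mm: the cylinder: section is a regular 16-gon, circumradius r=9; the sphere at (-2.5, 3.5) does not reach this height (|z−center|=10.000 > r=6); After the difference (first − rest): none of the subtracted shapes is present at this height, so the r=9 cylinder is unchanged — 1 connected region. The outline is a single polygon with 16 vertices. Extrusion per mm of travel: 0.6 × 0.2 / (π × 0.875²) = 0.049890. Accumulating E over each segment gives final E = 2.8017.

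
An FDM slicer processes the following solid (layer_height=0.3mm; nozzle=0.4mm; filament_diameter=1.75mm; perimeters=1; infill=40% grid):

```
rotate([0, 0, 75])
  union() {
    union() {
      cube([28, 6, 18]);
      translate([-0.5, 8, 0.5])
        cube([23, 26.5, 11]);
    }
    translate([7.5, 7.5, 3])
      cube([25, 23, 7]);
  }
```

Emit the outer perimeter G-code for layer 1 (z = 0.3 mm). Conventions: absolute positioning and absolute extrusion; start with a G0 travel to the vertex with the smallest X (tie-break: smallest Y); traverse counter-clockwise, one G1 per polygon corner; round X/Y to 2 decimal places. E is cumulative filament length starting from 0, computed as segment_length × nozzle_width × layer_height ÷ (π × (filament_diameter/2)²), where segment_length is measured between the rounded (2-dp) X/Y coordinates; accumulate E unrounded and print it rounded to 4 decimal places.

G0 X-5.80 Y1.55 Z0.30
G1 X0.00 Y0.00 E0.2995
G1 X7.25 Y27.05 E1.6967
G1 X1.45 Y28.60 E1.9962
G1 X-5.80 Y1.55 E3.3934

At z = 0.3 mm: the 28×6 cube contributes its full rectangle; the cube at (-0.5, 8) does not reach this height (z outside [0.5, 11.5]); Merging all regions: only the 28×6 cube is present, so the union is just that shape — 1 connected region; the cube at (7.5, 7.5) does not reach this height (z outside [3, 10]); Combining (union): only that combined region is present, so the union is just that shape — 1 connected region; (rotated 75° about Z; rotation is an isometry so areas/perimeters/island counts are preserved). The outline is a single polygon with 4 vertices. Extrusion per mm of travel: 0.4 × 0.3 / (π × 0.875²) = 0.049890. Accumulating E over each segment gives final E = 3.3934.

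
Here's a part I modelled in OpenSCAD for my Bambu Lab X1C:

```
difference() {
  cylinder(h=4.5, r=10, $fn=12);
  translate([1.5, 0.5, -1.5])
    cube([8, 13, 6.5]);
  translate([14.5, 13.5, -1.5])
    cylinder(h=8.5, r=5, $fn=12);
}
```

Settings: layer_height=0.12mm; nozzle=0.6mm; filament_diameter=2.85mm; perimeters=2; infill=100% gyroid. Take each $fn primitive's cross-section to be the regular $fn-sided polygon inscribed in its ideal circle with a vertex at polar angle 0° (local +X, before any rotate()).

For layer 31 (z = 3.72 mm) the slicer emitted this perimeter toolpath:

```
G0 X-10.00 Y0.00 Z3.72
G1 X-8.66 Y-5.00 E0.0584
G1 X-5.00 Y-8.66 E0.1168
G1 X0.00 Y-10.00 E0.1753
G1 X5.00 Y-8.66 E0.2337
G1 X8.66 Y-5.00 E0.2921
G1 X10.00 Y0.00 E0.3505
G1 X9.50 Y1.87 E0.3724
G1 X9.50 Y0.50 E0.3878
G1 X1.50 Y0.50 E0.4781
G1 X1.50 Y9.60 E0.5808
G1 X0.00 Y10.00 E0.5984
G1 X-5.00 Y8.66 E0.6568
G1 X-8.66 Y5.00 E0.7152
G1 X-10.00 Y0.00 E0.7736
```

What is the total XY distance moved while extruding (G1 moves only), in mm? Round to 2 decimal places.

68.54 mm

Sum the Euclidean lengths of each G1 segment: total = 68.54 mm.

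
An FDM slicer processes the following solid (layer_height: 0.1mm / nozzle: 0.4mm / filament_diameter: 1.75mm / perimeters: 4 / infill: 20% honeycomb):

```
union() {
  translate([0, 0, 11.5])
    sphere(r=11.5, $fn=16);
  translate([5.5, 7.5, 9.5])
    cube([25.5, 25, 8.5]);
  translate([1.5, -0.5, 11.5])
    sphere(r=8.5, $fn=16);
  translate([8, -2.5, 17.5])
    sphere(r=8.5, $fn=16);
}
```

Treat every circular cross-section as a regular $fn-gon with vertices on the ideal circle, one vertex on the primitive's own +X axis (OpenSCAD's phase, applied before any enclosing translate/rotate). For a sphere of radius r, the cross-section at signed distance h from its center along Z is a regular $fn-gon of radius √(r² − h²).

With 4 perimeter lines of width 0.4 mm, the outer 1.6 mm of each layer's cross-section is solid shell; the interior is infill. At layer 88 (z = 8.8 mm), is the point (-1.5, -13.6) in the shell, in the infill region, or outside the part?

outside

At z = 8.8 mm: the sphere: section is a regular 16-gon, circumradius = √(r²−h²) = √(11.5²−2.7²) = 11.179; the cube at (5.5, 7.5) is not intersected at this z (z outside [9.5, 18]); the r=8.5 sphere at (1.5, -0.5) contributes a regular 16-gon of circumradius √(8.5²−2.7²) = 8.060; the sphere at (8, -2.5) is absent (|z−center|=8.700 > r=8.5); Merging all regions: the r=8.5 sphere at (1.5, -0.5) lies entirely inside the r=11.5 sphere, so the union is just the r=11.5 sphere — 1 connected region. Overall, the cross-section is a single solid region. The nearest boundary edge runs (-0.00, -11.18)→(-4.28, -10.33); distance from the point to it = 2.67 mm. The point is not inside any of the regions above, so it lies outside the cross-section (2.67 mm from the nearest boundary).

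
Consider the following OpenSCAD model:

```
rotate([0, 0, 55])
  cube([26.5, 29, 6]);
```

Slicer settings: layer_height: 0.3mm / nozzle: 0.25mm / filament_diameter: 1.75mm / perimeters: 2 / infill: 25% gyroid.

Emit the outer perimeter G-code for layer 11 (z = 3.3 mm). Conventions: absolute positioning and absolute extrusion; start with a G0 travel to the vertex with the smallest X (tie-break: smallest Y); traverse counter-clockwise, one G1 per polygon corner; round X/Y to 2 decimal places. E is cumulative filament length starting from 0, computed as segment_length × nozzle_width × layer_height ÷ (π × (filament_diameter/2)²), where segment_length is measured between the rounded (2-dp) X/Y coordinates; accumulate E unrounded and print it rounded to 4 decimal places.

At z = 3.3 mm: the cube is present — its section is the full 26.5×29 rectangle; (whole slice rotated 55° about Z — lengths, areas and connectivity unchanged). The outline is a single polygon with 4 vertices. Extrusion per mm of travel: 0.25 × 0.3 / (π × 0.875²) = 0.031181. Accumulating E over each segment gives final E = 3.4614.

G0 X-23.76 Y16.63 Z3.30
G1 X0.00 Y0.00 E0.9043
G1 X15.20 Y21.71 E1.7307
G1 X-8.56 Y38.34 E2.6350
G1 X-23.76 Y16.63 E3.4614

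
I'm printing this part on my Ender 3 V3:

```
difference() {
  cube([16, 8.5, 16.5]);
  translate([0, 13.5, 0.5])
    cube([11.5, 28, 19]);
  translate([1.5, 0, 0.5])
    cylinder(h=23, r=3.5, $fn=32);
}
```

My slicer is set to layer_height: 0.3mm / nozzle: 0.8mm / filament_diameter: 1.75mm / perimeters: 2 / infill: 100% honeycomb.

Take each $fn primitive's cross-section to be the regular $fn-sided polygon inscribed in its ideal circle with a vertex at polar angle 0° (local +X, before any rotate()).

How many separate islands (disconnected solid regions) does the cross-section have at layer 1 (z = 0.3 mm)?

At z = 0.3 mm: the cube is present — its section is the full 16×8.5 rectangle; the cube at (0, 13.5) is not intersected at this z (z outside [0.5, 19.5]); the cylinder at (1.5, 0) is absent (z outside [0.5, 23.5]); After the difference (first − rest): none of the subtracted shapes is present at this height, so the 16×8.5 cube is unchanged — 1 connected region. Overall, the cross-section is a single solid region. Island count = 1.

1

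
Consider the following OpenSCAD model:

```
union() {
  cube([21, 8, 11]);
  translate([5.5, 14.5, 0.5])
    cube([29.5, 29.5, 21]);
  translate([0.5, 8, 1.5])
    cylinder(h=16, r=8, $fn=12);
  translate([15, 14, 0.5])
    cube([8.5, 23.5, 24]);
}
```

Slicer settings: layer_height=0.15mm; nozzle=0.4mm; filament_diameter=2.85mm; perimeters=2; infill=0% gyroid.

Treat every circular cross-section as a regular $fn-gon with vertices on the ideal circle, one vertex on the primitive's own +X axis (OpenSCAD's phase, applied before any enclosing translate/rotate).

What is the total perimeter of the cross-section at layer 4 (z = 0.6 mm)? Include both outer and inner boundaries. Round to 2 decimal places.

177.00 mm

At z = 0.6 mm: the cube (footprint 21×8) is included at this height (perimeter 58.00 mm); the 29.5×29.5 cube at (5.5, 14.5) contributes its full rectangle (perimeter 118.00 mm); the cylinder at (0.5, 8) does not reach this height (z outside [1.5, 17.5]); the cube at (15, 14) is present — its section is the full 8.5×23.5 rectangle (perimeter 64.00 mm); Merging all regions: the regions partially overlap (shared area 195.50 mm²), so the edge portions inside another operand are dropped and the merged outline is re-measured after clipping — boundary = 177.00 mm. Overall, the cross-section has 2 separate islands. Total boundary length (outer) = 177.00 mm.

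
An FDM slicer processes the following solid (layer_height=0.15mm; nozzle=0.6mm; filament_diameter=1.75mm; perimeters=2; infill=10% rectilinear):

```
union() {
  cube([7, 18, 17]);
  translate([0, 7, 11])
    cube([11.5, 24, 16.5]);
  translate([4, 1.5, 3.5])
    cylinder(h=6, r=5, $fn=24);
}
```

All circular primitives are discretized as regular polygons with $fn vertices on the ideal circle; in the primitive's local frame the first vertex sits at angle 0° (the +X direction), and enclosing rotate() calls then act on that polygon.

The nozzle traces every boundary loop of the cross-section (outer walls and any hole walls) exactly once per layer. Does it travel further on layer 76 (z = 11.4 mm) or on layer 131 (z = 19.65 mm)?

layer 76 (z = 11.4 mm)

Layer 76 (z = 11.4): the 7×18 cube contributes its full rectangle (perimeter 50.00 mm); the 11.5×24 cube at (0, 7) contributes its full rectangle (perimeter 71.00 mm); the cylinder at (4, 1.5) does not reach this height (z outside [3.5, 9.5]); Taking the union: the regions partially overlap (shared area 77.00 mm²), so the edge portions inside another operand are dropped and the merged outline is re-measured after clipping — boundary = 85.00 mm. So its perimeter = 85.00 mm. Layer 131 (z = 19.65): the cube is absent (z outside [0, 17]); the cube at (0, 7) (footprint 11.5×24) is included at this height (perimeter 71.00 mm); the cylinder at (4, 1.5) is absent (z outside [3.5, 9.5]); Merging all regions: only the 11.5×24 cube at (0, 7) is present, so the union is just that shape — boundary = 71.00 mm. So its perimeter = 71.00 mm. Layer 76 is larger (85.00 vs 71.00 mm).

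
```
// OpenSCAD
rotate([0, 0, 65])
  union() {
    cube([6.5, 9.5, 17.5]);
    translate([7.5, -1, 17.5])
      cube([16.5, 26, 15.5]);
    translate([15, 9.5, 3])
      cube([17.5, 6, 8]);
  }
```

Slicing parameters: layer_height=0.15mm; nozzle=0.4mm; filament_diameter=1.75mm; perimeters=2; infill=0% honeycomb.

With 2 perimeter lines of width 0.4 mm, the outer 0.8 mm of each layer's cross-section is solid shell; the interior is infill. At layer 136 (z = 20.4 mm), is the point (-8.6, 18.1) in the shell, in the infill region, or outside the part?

At z = 20.4 mm: the cube does not reach this height (z outside [0, 17.5]); the 16.5×26 cube at (7.5, -1) contributes its full rectangle; the cube at (15, 9.5) is absent (z outside [3, 11]); Combining (union): only the 16.5×26 cube at (7.5, -1) is present, so the union is just that shape — 1 connected region; (rotated 65° about Z; rotation is an isometry so areas/perimeters/island counts are preserved). Overall, the cross-section is a single solid region. Undo the 65° rotation: the query point maps to (12.770, 15.444) in the un-rotated model frame. The nearest boundary edge runs (7.50, 25.00)→(7.50, -1.00); distance from the point to it = 5.27 mm. The point is inside the cross-section and 5.27 mm from the nearest boundary — more than the 0.8 mm shell width (2 × 0.4), so it's in the infill interior.

infill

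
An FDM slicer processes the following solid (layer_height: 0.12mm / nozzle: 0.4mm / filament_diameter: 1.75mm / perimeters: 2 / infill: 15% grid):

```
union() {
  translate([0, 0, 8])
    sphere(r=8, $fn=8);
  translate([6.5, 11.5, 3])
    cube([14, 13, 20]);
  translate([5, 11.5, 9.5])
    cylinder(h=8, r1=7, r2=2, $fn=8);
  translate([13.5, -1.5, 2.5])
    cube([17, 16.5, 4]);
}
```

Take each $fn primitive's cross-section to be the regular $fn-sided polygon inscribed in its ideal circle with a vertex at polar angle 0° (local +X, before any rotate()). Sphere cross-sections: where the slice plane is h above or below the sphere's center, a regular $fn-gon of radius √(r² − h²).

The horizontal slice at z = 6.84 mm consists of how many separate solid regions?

At z = 6.84 mm: the r=8 sphere slices to a regular 8-gon of circumradius 7.915 (√(r²−h²) with h=1.16 from center); the cube at (6.5, 11.5) is present — its section is the full 14×13 rectangle; the cone at (5, 11.5) is absent (z outside [9.5, 17.5]); the cube at (13.5, -1.5) does not reach this height (z outside [2.5, 6.5]); Taking the union: the 2 present regions are separate (no shared area or edge), so areas and boundary lengths simply add and each stays a separate island — 2 connected regions. The result has 2 disconnected regions.

2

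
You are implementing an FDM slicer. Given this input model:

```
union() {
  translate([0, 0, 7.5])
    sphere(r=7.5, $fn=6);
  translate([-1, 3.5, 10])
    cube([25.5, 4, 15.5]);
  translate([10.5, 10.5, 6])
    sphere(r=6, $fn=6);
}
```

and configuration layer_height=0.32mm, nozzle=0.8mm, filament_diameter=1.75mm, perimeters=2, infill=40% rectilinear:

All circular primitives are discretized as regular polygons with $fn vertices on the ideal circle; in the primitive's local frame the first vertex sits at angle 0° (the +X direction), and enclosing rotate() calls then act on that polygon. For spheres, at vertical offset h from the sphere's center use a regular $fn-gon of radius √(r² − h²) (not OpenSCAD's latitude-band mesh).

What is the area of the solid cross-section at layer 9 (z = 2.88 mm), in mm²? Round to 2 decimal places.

158.93 mm²

At z = 2.88 mm: the r=7.5 sphere contributes a regular 6-gon of circumradius √(7.5²−4.62²) = 5.908 (area = (6/2)·5.908²·sin(360°/6) = 90.69 mm²); the cube at (-1, 3.5) is not intersected at this z (z outside [10, 25.5]); the r=6 sphere at (10.5, 10.5) contributes a regular 6-gon of circumradius √(6²−3.12²) = 5.125 (area = (6/2)·5.125²·sin(360°/6) = 68.24 mm²); Taking the union: the 2 present regions are separate (no shared area or edge), so areas and boundary lengths simply add and each stays a separate island — area = 158.93 mm². Overall, the cross-section has 2 separate islands. Net area = 158.93 mm².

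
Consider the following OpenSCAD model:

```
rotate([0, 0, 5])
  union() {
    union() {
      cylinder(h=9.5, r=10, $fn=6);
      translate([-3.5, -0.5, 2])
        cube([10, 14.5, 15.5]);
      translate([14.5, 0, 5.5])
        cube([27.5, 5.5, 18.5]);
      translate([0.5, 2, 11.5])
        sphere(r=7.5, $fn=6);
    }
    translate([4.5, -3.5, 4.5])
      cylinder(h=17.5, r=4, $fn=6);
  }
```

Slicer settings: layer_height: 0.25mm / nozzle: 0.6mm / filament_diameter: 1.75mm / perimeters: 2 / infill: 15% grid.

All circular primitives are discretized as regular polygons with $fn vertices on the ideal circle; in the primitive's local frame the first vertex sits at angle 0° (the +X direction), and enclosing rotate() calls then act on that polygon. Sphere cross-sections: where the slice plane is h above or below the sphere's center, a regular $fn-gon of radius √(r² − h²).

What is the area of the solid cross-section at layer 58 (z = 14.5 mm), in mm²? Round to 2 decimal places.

At z = 14.5 mm: the cylinder is absent (z outside [0, 9.5]); the 10×14.5 cube at (-3.5, -0.5) contributes its full rectangle (area 145.00 mm²); the cube at (14.5, 0) (footprint 27.5×5.5) is included at this height (area 151.25 mm²); the sphere at (0.5, 2): section is a regular 6-gon, circumradius = √(r²−h²) = √(7.5²−3²) = 6.874 (area = (6/2)·6.874²·sin(360°/6) = 122.76 mm²); Taking the union: the regions partially overlap — summed areas 419.01 mm² minus the doubly-counted overlap 78.28 mm² gives 340.72 mm² — area = 340.72 mm²; the r=4 cylinder at (4.5, -3.5) contributes a regular 6-gon of circumradius 4 (area = (6/2)·4.000²·sin(360°/6) = 41.57 mm²); Taking the union: the regions partially overlap — summed areas 382.29 mm² minus the doubly-counted overlap 14.57 mm² gives 367.72 mm² — area = 367.72 mm²; (rotated 5° about Z; rotation is an isometry so areas/perimeters/island counts are preserved). Overall, the cross-section has 2 separate islands. Net area = 367.72 mm².

367.72 mm²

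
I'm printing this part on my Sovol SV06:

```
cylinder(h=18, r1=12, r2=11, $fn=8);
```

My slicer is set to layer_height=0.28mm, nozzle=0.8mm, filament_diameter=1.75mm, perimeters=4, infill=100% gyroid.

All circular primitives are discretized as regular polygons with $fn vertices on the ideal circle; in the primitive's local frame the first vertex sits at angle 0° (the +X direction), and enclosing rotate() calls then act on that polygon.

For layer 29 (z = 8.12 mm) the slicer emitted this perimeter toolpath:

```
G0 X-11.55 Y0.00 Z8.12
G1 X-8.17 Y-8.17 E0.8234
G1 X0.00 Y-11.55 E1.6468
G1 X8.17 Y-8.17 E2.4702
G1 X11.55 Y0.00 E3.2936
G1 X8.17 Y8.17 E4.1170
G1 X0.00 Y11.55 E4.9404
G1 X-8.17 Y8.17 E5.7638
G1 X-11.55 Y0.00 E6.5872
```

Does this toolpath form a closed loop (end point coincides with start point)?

yes

Start point (G0): (-11.55, 0.00). End point (last G1): the path returns to the start — closed.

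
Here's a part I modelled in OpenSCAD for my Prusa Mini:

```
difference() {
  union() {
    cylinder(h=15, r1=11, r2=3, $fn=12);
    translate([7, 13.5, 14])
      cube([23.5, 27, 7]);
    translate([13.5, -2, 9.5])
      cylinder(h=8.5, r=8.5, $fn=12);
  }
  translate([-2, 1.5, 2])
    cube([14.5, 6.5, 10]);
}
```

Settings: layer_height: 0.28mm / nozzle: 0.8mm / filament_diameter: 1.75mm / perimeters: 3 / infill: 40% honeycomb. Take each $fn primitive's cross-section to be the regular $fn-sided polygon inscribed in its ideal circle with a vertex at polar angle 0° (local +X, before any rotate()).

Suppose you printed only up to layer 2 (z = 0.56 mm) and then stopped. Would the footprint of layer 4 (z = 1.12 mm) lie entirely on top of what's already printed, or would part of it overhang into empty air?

Compare the two slices. At z = 0.56: the cone contributes a regular 12-gon of circumradius 10.701 (interpolated between r1=11 and r2=3 at t=0.037) (area = (12/2)·10.701²·sin(360°/12) = 343.56 mm²); the cube at (7, 13.5) does not reach this height (z outside [14, 21]); the cylinder at (13.5, -2) is absent (z outside [9.5, 18]); Merging all regions: only the cone is present, so the union is just that shape — area = 343.56 mm²; the cube at (-2, 1.5) is absent (z outside [2, 12]); Subtracting the remaining from the first: none of the subtracted shapes is present at this height, so that combined region is unchanged — area = 343.56 mm². At z = 1.12: the cone: at t=0.075 of its height the radius interpolates to r₁+(r₂−r₁)t = 10.403, giving a regular 12-gon of that circumradius (area = (12/2)·10.403²·sin(360°/12) = 324.65 mm²); the cube at (7, 13.5) does not reach this height (z outside [14, 21]); the cylinder at (13.5, -2) is absent (z outside [9.5, 18]); Combining (union): only the cone is present, so the union is just that shape — area = 324.65 mm²; the cube at (-2, 1.5) is not intersected at this z (z outside [2, 12]); Subtracting the remaining from the first: none of the subtracted shapes is present at this height, so the result so far is unchanged — area = 324.65 mm². Checking containment: the cross-section at z = 1.12 is a subset of the cross-section at z = 0.56.

entirely on top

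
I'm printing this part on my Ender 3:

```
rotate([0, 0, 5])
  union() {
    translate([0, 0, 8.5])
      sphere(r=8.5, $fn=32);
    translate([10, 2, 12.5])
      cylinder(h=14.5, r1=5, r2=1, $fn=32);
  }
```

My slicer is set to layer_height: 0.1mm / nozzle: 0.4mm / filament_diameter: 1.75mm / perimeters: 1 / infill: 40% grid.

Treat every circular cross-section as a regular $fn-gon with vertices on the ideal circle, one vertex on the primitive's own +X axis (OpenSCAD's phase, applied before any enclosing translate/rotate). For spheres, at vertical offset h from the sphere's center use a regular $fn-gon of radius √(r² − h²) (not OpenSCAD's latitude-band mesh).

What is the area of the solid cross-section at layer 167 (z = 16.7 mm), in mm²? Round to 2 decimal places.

61.70 mm²

At z = 16.7 mm: the sphere: section is a regular 32-gon, circumradius = √(r²−h²) = √(8.5²−8.2²) = 2.238 (area = (32/2)·2.238²·sin(360°/32) = 15.64 mm²); the cone at (10, 2) contributes a regular 32-gon of circumradius 3.841 (interpolated between r1=5 and r2=1 at t=0.290) (area = (32/2)·3.841²·sin(360°/32) = 46.06 mm²); Merging all regions: the 2 present regions are separate (no shared area or edge), so areas and boundary lengths simply add and each stays a separate island — area = 61.70 mm²; (whole slice rotated 5° about Z — lengths, areas and connectivity unchanged). Overall, the cross-section has 2 separate islands. Net area = 61.70 mm².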